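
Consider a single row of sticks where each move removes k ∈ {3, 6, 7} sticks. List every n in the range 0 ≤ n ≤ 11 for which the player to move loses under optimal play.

Compute g(0), g(1), … for moves {3, 6, 7}:
g(0) = mex{} = 0
g(1) = mex{} = 0
g(2) = mex{} = 0
g(3) = mex{0} = 1
g(4) = mex{0} = 1
g(5) = mex{0} = 1
g(6) = mex{0,1} = 2
g(7) = mex{0,1} = 2
g(8) = mex{0,1} = 2
g(9) = mex{0,1,2} = 3
g(10) = mex{1,2} = 0
g(11) = mex{1,2} = 0
The P-positions (g = 0) in 0..11 are 0, 1, 2, 10, 11.

0, 1, 2, 10, 11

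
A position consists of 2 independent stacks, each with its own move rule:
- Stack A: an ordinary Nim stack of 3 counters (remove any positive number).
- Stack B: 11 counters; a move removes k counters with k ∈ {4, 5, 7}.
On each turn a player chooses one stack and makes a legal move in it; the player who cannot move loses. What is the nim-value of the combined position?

Stack A is a plain Nim stack of size 3, so its Grundy value is 3.
For stack B, compute g(0), g(1), … with moves {4, 5, 7}:
g(0) = mex{} = 0
g(1) = mex{} = 0
g(2) = mex{} = 0
g(3) = mex{} = 0
g(4) = mex{0} = 1
g(5) = mex{0} = 1
g(6) = mex{0} = 1
g(7) = mex{0} = 1
g(8) = mex{0,1} = 2
g(9) = mex{0,1} = 2
g(10) = mex{0,1} = 2
g(11) = mex{1} = 0
So g(11) = 0.
The value of a disjunctive sum is the nim-sum of the parts.
Combined value = 3 ⊕ 0 = 3.

3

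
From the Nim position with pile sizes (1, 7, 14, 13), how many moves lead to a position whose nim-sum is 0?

3

Compute the nim-sum pairwise:
1 XOR 7 = 6
6 XOR 14 = 8
8 XOR 13 = 5
The overall nim-sum is X = 5. A pile of size p has a winning move iff p XOR X < p (reduce it to p XOR X).
  1: 1 XOR 5 = 4 ≥ 1 — no move.
  7: 7 XOR 5 = 2 < 7 — winning move (to 2).
  14: 14 XOR 5 = 11 < 14 — winning move (to 11).
  13: 13 XOR 5 = 8 < 13 — winning move (to 8).
That gives 3 winning moves.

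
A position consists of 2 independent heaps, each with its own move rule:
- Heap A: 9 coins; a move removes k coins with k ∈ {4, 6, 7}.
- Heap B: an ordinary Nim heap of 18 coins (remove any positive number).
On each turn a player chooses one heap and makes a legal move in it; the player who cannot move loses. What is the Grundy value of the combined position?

Build the Grundy sequence for heap A with g(k) = mex{g(k−s) : s ∈ {4, 6, 7}, s ≤ k}:
k:     0  1  2  3  4  5  6  7  8  9
g(k):  0  0  0  0  1  1  1  1  2  2
So g(9) = 2.
Heap B is a plain Nim heap of size 18, so its Grundy value is 18.
By the Sprague-Grundy theorem, the Grundy value of a sum of independent games is the XOR of the component values.
Combined value = 2 XOR 18 = 16.

16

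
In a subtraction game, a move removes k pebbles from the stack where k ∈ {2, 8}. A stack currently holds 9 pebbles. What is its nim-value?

2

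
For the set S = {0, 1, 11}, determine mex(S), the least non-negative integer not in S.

The values 0, 1 are all present; 2 is the first non-negative integer missing from the set.

2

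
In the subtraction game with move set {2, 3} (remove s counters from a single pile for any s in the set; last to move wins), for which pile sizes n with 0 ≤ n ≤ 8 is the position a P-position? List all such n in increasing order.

0, 1, 5, 6

Compute g(0), g(1), … for moves {2, 3}:
k:     0  1  2  3  4  5  6  7  8
g(k):  0  0  1  1  2  0  0  1  1
The P-positions (g = 0) in 0..8 are 0, 1, 5, 6.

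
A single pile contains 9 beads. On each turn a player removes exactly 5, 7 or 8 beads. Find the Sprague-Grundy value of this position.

1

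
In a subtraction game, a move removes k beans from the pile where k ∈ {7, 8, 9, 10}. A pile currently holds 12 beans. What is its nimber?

Compute g(0), g(1), … for moves {7, 8, 9, 10}:
g(0) = mex{} = 0
g(1) = mex{} = 0
g(2) = mex{} = 0
g(3) = mex{} = 0
g(4) = mex{} = 0
g(5) = mex{} = 0
g(6) = mex{} = 0
g(7) = mex{0} = 1
g(8) = mex{0} = 1
g(9) = mex{0} = 1
g(10) = mex{0} = 1
g(11) = mex{0} = 1
g(12) = mex{0} = 1
So g(12) = 1.

1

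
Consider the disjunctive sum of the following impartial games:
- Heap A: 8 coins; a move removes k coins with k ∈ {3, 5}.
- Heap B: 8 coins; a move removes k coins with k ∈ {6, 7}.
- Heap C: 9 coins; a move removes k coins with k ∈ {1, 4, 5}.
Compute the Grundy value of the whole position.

For heap A, compute g(0), g(1), … with moves {3, 5}:
g(0) = mex{} = 0
g(1) = mex{} = 0
g(2) = mex{} = 0
g(3) = mex{0} = 1
g(4) = mex{0} = 1
g(5) = mex{0} = 1
g(6) = mex{0,1} = 2
g(7) = mex{0,1} = 2
g(8) = mex{1} = 0
So g(8) = 0.
Grundy values for heap B (subtraction set {6, 7}):
g(0) = mex{} = 0
g(1) = mex{} = 0
g(2) = mex{} = 0
g(3) = mex{} = 0
g(4) = mex{} = 0
g(5) = mex{} = 0
g(6) = mex{0} = 1
g(7) = mex{0} = 1
g(8) = mex{0} = 1
So g(8) = 1.
For heap C, compute g(0), g(1), … with moves {1, 4, 5}:
k:     0  1  2  3  4  5  6  7  8  9
g(k):  0  1  0  1  2  3  2  3  0  1
So g(9) = 1.
By the Sprague-Grundy theorem, the Grundy value of a sum of independent games is the XOR of the component values.
Combined value = 0 ⊕ 1 ⊕ 1 = 0.

0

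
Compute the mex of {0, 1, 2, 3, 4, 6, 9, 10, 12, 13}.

5

The values 0, 1, 2, 3, 4 are all present; 5 is the first non-negative integer missing from the set.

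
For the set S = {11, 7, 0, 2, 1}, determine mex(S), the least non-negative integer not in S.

3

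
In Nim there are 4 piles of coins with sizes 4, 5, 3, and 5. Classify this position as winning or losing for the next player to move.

Compute the nim-sum pairwise:
4 ⊕ 5 = 1
1 ⊕ 3 = 2
2 ⊕ 5 = 7
The nim-sum is 7 ≠ 0, so this is an N-position: the player to move can win.

Winning position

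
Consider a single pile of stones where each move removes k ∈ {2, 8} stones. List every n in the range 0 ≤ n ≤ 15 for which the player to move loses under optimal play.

0, 1, 4, 5, 10, 11, 14, 15

Grundy values for subtraction set {2, 8}:
k:     0  1  2  3  4  5  6  7  8  9 10 11 12 13 14 15
g(k):  0  0  1  1  0  0  1  1  2  2  0  0  1  1  0  0
The P-positions (g = 0) in 0..15 are 0, 1, 4, 5, 10, 11, 14, 15.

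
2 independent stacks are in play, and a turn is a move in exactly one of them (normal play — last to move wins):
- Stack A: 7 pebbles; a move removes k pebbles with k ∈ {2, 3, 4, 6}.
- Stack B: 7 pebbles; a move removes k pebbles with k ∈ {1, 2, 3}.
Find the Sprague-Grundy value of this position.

0

For stack A, compute g(0), g(1), … with moves {2, 3, 4, 6}:
k:     0  1  2  3  4  5  6  7
g(k):  0  0  1  1  2  2  3  3
So g(7) = 3.
Grundy values for stack B (subtraction set {1, 2, 3}):
k:     0  1  2  3  4  5  6  7
g(k):  0  1  2  3  0  1  2  3
So g(7) = 3.
By the Sprague-Grundy theorem, the Grundy value of a sum of independent games is the XOR of the component values.
Combined value = 3 XOR 3 = 0.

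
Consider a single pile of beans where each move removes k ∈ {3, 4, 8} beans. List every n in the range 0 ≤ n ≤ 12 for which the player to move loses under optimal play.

Grundy values for subtraction set {3, 4, 8}:
g(0) = mex{} = 0
g(1) = mex{} = 0
g(2) = mex{} = 0
g(3) = mex{0} = 1
g(4) = mex{0} = 1
g(5) = mex{0} = 1
g(6) = mex{0,1} = 2
g(7) = mex{1} = 0
g(8) = mex{0,1} = 2
g(9) = mex{0,1,2} = 3
g(10) = mex{0,2} = 1
g(11) = mex{0,1,2} = 3
g(12) = mex{1,2,3} = 0
The P-positions (g = 0) in 0..12 are 0, 1, 2, 7, 12.

0, 1, 2, 7, 12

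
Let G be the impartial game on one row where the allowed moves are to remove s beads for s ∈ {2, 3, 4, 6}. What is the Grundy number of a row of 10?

Build the Grundy sequence with g(k) = mex{g(k−s) : s ∈ {2, 3, 4, 6}, s ≤ k}:
g(0) = mex{} = 0
g(1) = mex{} = 0
g(2) = mex{0} = 1
g(3) = mex{0} = 1
g(4) = mex{0,1} = 2
g(5) = mex{0,1} = 2
g(6) = mex{0,1,2} = 3
g(7) = mex{0,1,2} = 3
g(8) = mex{1,2,3} = 0
g(9) = mex{1,2,3} = 0
g(10) = mex{0,2,3} = 1
So g(10) = 1.

1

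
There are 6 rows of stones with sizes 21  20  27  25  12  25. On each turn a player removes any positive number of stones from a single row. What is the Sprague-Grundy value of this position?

Nim-sum: 21 ⊕ 20 ⊕ 27 ⊕ 25 ⊕ 12 ⊕ 25 = 22.

22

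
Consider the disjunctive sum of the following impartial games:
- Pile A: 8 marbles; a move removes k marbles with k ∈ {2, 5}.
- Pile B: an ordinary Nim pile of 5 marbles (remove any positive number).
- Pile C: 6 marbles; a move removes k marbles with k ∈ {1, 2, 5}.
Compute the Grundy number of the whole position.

5

Build the Grundy sequence for pile A with g(k) = mex{g(k−s) : s ∈ {2, 5}, s ≤ k}:
k:     0  1  2  3  4  5  6  7  8
g(k):  0  0  1  1  0  2  1  0  0
So g(8) = 0.
Pile B is a plain Nim pile of size 5, so its Grundy value is 5.
For pile C, compute g(0), g(1), … with moves {1, 2, 5}:
g(0) = mex{} = 0
g(1) = mex{0} = 1
g(2) = mex{0,1} = 2
g(3) = mex{1,2} = 0
g(4) = mex{0,2} = 1
g(5) = mex{0,1} = 2
g(6) = mex{1,2} = 0
So g(6) = 0.
The value of a disjunctive sum is the nim-sum of the parts.
Combined value = 0 XOR 5 XOR 0 = 5.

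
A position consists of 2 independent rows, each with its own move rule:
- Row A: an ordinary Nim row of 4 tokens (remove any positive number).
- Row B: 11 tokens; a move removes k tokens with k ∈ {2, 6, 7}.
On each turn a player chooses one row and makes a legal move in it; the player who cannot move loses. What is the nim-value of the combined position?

Row A is a plain Nim row of size 4, so its Grundy value is 4.
For row B, compute g(0), g(1), … with moves {2, 6, 7}:
g(0) = mex{} = 0
g(1) = mex{} = 0
g(2) = mex{0} = 1
g(3) = mex{0} = 1
g(4) = mex{1} = 0
g(5) = mex{1} = 0
g(6) = mex{0} = 1
g(7) = mex{0} = 1
g(8) = mex{0,1} = 2
g(9) = mex{1} = 0
g(10) = mex{0,1,2} = 3
g(11) = mex{0} = 1
So g(11) = 1.
The value of a disjunctive sum is the nim-sum of the parts.
Combined value = 4 XOR 1 = 5.

5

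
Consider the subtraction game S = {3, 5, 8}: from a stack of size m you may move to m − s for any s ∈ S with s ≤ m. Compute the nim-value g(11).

Grundy values for subtraction set {3, 5, 8}:
k:     0  1  2  3  4  5  6  7  8  9 10 11
g(k):  0  0  0  1  1  1  2  2  2  3  3  0
So g(11) = 0.

0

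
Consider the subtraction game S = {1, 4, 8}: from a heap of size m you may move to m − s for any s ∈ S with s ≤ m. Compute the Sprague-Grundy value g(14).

0

Build the Grundy sequence with g(k) = mex{g(k−s) : s ∈ {1, 4, 8}, s ≤ k}:
k:     0  1  2  3  4  5  6  7  8  9 10 11 12 13 14
g(k):  0  1  0  1  2  0  1  0  1  2  3  2  0  1  0
So g(14) = 0.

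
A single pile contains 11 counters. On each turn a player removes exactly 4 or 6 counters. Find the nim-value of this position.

0

Build the Grundy sequence with g(k) = mex{g(k−s) : s ∈ {4, 6}, s ≤ k}:
k:     0  1  2  3  4  5  6  7  8  9 10 11
g(k):  0  0  0  0  1  1  1  1  2  2  0  0
So g(11) = 0.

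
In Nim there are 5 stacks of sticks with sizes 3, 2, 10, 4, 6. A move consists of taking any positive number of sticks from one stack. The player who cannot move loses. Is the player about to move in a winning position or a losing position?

Compute the nim-sum pairwise:
3 XOR 2 = 1
1 XOR 10 = 11
11 XOR 4 = 15
15 XOR 6 = 9
The nim-sum is 9 ≠ 0, so this is an N-position: the player to move can win.

Winning position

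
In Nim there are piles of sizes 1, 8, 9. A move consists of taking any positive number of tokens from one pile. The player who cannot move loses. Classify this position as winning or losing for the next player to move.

Losing position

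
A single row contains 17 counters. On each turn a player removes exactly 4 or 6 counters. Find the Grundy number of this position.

1

Grundy values for subtraction set {4, 6}:
k:     0  1  2  3  4  5  6  7  8  9 10 11 12 13 14 15 16 17
g(k):  0  0  0  0  1  1  1  1  2  2  0  0  0  0  1  1  1  1
So g(17) = 1.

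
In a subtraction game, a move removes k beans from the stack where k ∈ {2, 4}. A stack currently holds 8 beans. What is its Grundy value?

1

Grundy values for subtraction set {2, 4}:
g(0) = mex{} = 0
g(1) = mex{} = 0
g(2) = mex{0} = 1
g(3) = mex{0} = 1
g(4) = mex{0,1} = 2
g(5) = mex{0,1} = 2
g(6) = mex{1,2} = 0
g(7) = mex{1,2} = 0
g(8) = mex{0,2} = 1
So g(8) = 1.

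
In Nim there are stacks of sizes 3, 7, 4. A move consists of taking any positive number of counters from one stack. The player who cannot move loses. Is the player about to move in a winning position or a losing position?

Losing position

Nim-sum: 3 ⊕ 7 ⊕ 4 = 0.
The nim-sum is 0, so this is a P-position: the player to move is in a losing position under optimal play.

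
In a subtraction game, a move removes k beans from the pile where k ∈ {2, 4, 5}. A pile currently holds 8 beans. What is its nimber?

0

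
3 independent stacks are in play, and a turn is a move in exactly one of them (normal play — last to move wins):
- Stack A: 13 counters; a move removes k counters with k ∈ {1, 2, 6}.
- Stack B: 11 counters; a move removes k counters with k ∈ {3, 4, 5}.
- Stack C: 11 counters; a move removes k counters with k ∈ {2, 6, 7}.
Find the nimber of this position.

For stack A, compute g(0), g(1), … with moves {1, 2, 6}:
k:     0  1  2  3  4  5  6  7  8  9 10 11 12 13
g(k):  0  1  2  0  1  2  3  0  1  2  0  1  2  3
So g(13) = 3.
Build the Grundy sequence for stack B with g(k) = mex{g(k−s) : s ∈ {3, 4, 5}, s ≤ k}:
g(0) = mex{} = 0
g(1) = mex{} = 0
g(2) = mex{} = 0
g(3) = mex{0} = 1
g(4) = mex{0} = 1
g(5) = mex{0} = 1
g(6) = mex{0,1} = 2
g(7) = mex{0,1} = 2
g(8) = mex{1} = 0
g(9) = mex{1,2} = 0
g(10) = mex{1,2} = 0
g(11) = mex{0,2} = 1
So g(11) = 1.
Grundy values for stack C (subtraction set {2, 6, 7}):
g(0) = mex{} = 0
g(1) = mex{} = 0
g(2) = mex{0} = 1
g(3) = mex{0} = 1
g(4) = mex{1} = 0
g(5) = mex{1} = 0
g(6) = mex{0} = 1
g(7) = mex{0} = 1
g(8) = mex{0,1} = 2
g(9) = mex{1} = 0
g(10) = mex{0,1,2} = 3
g(11) = mex{0} = 1
So g(11) = 1.
The value of a disjunctive sum is the nim-sum of the parts.
Combined value = 3 ⊕ 1 ⊕ 1 = 3.

3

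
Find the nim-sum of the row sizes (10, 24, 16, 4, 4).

Bitwise XOR of the heap sizes:
  01010  (10)
  11000  (24)
  10000  (16)
  00100  (4)
  00100  (4)
  -----
  00010  (2)

2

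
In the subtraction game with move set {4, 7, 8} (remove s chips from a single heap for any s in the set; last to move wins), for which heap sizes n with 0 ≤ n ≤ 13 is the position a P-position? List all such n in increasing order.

0, 1, 2, 3, 12, 13

Grundy values for subtraction set {4, 7, 8}:
k:     0  1  2  3  4  5  6  7  8  9 10 11 12 13
g(k):  0  0  0  0  1  1  1  1  2  2  2  2  0  0
The P-positions (g = 0) in 0..13 are 0, 1, 2, 3, 12, 13.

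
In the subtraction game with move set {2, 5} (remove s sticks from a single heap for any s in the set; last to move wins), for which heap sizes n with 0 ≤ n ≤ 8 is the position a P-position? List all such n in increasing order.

Build the Grundy sequence with g(k) = mex{g(k−s) : s ∈ {2, 5}, s ≤ k}:
k:     0  1  2  3  4  5  6  7  8
g(k):  0  0  1  1  0  2  1  0  0
The P-positions (g = 0) in 0..8 are 0, 1, 4, 7, 8.

0, 1, 4, 7, 8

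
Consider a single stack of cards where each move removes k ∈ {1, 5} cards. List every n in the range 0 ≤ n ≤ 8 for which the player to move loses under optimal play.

Compute g(0), g(1), … for moves {1, 5}:
k:     0  1  2  3  4  5  6  7  8
g(k):  0  1  0  1  0  1  0  1  0
The P-positions (g = 0) in 0..8 are 0, 2, 4, 6, 8.

0, 2, 4, 6, 8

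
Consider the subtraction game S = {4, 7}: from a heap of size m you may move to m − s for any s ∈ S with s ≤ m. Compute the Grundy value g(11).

Build the Grundy sequence with g(k) = mex{g(k−s) : s ∈ {4, 7}, s ≤ k}:
g(0) = mex{} = 0
g(1) = mex{} = 0
g(2) = mex{} = 0
g(3) = mex{} = 0
g(4) = mex{0} = 1
g(5) = mex{0} = 1
g(6) = mex{0} = 1
g(7) = mex{0} = 1
g(8) = mex{0,1} = 2
g(9) = mex{0,1} = 2
g(10) = mex{0,1} = 2
g(11) = mex{1} = 0
So g(11) = 0.

0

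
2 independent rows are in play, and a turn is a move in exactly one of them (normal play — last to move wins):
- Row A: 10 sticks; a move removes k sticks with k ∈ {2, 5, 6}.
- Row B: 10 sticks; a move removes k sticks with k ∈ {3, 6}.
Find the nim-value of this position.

1

Build the Grundy sequence for row A with g(k) = mex{g(k−s) : s ∈ {2, 5, 6}, s ≤ k}:
g(0) = mex{} = 0
g(1) = mex{} = 0
g(2) = mex{0} = 1
g(3) = mex{0} = 1
g(4) = mex{1} = 0
g(5) = mex{0,1} = 2
g(6) = mex{0} = 1
g(7) = mex{0,1,2} = 3
g(8) = mex{1} = 0
g(9) = mex{0,1,3} = 2
g(10) = mex{0,2} = 1
So g(10) = 1.
Build the Grundy sequence for row B with g(k) = mex{g(k−s) : s ∈ {3, 6}, s ≤ k}:
k:     0  1  2  3  4  5  6  7  8  9 10
g(k):  0  0  0  1  1  1  2  2  2  0  0
So g(10) = 0.
By the Sprague-Grundy theorem, the Grundy value of a sum of independent games is the XOR of the component values.
Combined value = 1 XOR 0 = 1.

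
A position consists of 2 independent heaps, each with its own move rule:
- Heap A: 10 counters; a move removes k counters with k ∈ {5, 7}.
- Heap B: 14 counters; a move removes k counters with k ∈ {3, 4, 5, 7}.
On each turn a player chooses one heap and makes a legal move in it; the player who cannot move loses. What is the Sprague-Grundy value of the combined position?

3

Build the Grundy sequence for heap A with g(k) = mex{g(k−s) : s ∈ {5, 7}, s ≤ k}:
k:     0  1  2  3  4  5  6  7  8  9 10
g(k):  0  0  0  0  0  1  1  1  1  1  2
So g(10) = 2.
Build the Grundy sequence for heap B with g(k) = mex{g(k−s) : s ∈ {3, 4, 5, 7}, s ≤ k}:
g(0) = mex{} = 0
g(1) = mex{} = 0
g(2) = mex{} = 0
g(3) = mex{0} = 1
g(4) = mex{0} = 1
g(5) = mex{0} = 1
g(6) = mex{0,1} = 2
g(7) = mex{0,1} = 2
g(8) = mex{0,1} = 2
g(9) = mex{0,1,2} = 3
g(10) = mex{1,2} = 0
g(11) = mex{1,2} = 0
g(12) = mex{1,2,3} = 0
g(13) = mex{0,2,3} = 1
g(14) = mex{0,2,3} = 1
So g(14) = 1.
The value of a disjunctive sum is the nim-sum of the parts.
Combined value = 2 ⊕ 1 = 3.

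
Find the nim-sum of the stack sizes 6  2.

4

In binary:
  110  (6)
  010  (2)
  ---
  100  (4)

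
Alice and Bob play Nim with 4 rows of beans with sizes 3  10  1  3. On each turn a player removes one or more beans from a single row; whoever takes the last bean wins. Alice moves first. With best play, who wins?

Alice wins

Write each in binary and XOR column by column:
  0011  (3)
  1010  (10)
  0001  (1)
  0011  (3)
  ----
  1011  (11)
The nim-sum is 11 ≠ 0, so this is an N-position: the player to move can win; Alice has a winning move.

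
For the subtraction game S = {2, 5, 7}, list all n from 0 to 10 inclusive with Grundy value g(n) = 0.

0, 1, 4, 10

Grundy values for subtraction set {2, 5, 7}:
k:     0  1  2  3  4  5  6  7  8  9 10
g(k):  0  0  1  1  0  2  1  3  2  2  0
The P-positions (g = 0) in 0..10 are 0, 1, 4, 10.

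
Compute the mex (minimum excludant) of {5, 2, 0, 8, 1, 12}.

The values 0, 1, 2 are all present; 3 is the first non-negative integer missing from the set.

3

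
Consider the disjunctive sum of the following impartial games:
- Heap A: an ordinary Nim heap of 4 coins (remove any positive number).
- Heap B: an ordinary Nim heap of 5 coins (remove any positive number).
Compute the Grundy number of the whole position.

1

Heap A is a plain Nim heap of size 4, so its Grundy value is 4.
Heap B is a plain Nim heap of size 5, so its Grundy value is 5.
By the Sprague-Grundy theorem, the Grundy value of a sum of independent games is the XOR of the component values.
Combined value = 4 ⊕ 5 = 1.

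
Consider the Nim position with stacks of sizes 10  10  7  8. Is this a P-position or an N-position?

Nim-sum: 10 XOR 10 XOR 7 XOR 8 = 15.
The nim-sum is 15 ≠ 0, so this is an N-position: the player to move can win.

N-position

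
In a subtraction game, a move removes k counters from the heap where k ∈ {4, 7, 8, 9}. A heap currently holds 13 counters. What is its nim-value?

0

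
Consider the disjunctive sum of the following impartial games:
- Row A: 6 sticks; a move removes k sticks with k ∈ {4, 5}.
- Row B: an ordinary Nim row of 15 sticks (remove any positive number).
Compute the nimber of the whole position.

14

Grundy values for row A (subtraction set {4, 5}):
g(0) = mex{} = 0
g(1) = mex{} = 0
g(2) = mex{} = 0
g(3) = mex{} = 0
g(4) = mex{0} = 1
g(5) = mex{0} = 1
g(6) = mex{0} = 1
So g(6) = 1.
Row B is a plain Nim row of size 15, so its Grundy value is 15.
By the Sprague-Grundy theorem, the Grundy value of a sum of independent games is the XOR of the component values.
Combined value = 1 XOR 15 = 14.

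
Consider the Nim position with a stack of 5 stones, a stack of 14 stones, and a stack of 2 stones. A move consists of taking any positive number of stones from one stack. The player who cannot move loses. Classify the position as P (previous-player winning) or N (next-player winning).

N-position

Bitwise XOR of the heap sizes:
  0101  (5)
  1110  (14)
  0010  (2)
  ----
  1001  (9)
The nim-sum is 9 ≠ 0, so this is an N-position: the player to move can win.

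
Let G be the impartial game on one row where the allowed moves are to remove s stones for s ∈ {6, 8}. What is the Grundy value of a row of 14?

Grundy values for subtraction set {6, 8}:
k:     0  1  2  3  4  5  6  7  8  9 10 11 12 13 14
g(k):  0  0  0  0  0  0  1  1  1  1  1  1  2  2  0
So g(14) = 0.

0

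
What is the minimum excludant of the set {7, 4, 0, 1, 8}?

2

The values 0, 1 are all present; 2 is the first non-negative integer missing from the set.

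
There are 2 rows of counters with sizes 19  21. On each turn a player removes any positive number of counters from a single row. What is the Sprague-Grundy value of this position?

Bitwise XOR of the heap sizes:
  10011  (19)
  10101  (21)
  -----
  00110  (6)

6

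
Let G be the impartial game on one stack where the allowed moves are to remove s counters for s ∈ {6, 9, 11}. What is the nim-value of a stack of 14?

Compute g(0), g(1), … for moves {6, 9, 11}:
g(0) = mex{} = 0
g(1) = mex{} = 0
g(2) = mex{} = 0
g(3) = mex{} = 0
g(4) = mex{} = 0
g(5) = mex{} = 0
g(6) = mex{0} = 1
g(7) = mex{0} = 1
g(8) = mex{0} = 1
g(9) = mex{0} = 1
g(10) = mex{0} = 1
g(11) = mex{0} = 1
g(12) = mex{0,1} = 2
g(13) = mex{0,1} = 2
g(14) = mex{0,1} = 2
So g(14) = 2.

2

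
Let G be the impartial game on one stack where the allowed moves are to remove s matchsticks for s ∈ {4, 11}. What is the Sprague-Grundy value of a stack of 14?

1

Compute g(0), g(1), … for moves {4, 11}:
k:     0  1  2  3  4  5  6  7  8  9 10 11 12 13 14
g(k):  0  0  0  0  1  1  1  1  0  0  0  2  1  1  1
So g(14) = 1.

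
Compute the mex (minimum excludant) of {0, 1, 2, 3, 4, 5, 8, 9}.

6

The values 0, 1, 2, 3, 4, 5 are all present; 6 is the first non-negative integer missing from the set.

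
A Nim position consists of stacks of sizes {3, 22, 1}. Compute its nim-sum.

20

Compute the nim-sum pairwise:
3 ⊕ 22 = 21
21 ⊕ 1 = 20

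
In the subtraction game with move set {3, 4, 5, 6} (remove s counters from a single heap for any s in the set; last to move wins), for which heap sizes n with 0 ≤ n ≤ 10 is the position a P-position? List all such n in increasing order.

0, 1, 2, 9, 10

Grundy values for subtraction set {3, 4, 5, 6}:
g(0) = mex{} = 0
g(1) = mex{} = 0
g(2) = mex{} = 0
g(3) = mex{0} = 1
g(4) = mex{0} = 1
g(5) = mex{0} = 1
g(6) = mex{0,1} = 2
g(7) = mex{0,1} = 2
g(8) = mex{0,1} = 2
g(9) = mex{1,2} = 0
g(10) = mex{1,2} = 0
The P-positions (g = 0) in 0..10 are 0, 1, 2, 9, 10.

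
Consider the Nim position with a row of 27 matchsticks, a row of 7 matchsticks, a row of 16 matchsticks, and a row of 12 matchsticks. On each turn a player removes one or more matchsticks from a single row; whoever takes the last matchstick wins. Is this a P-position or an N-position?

Compute the nim-sum pairwise:
27 ^ 7 = 28
28 ^ 16 = 12
12 ^ 12 = 0
The nim-sum is 0, so this is a P-position: the player to move is in a losing position under optimal play.

P-position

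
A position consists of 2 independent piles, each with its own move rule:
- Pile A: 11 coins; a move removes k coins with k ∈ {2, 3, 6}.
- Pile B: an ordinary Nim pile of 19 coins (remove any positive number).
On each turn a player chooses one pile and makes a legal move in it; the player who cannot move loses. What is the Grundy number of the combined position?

Grundy values for pile A (subtraction set {2, 3, 6}):
k:     0  1  2  3  4  5  6  7  8  9 10 11
g(k):  0  0  1  1  2  0  3  1  2  0  0  1
So g(11) = 1.
Pile B is a plain Nim pile of size 19, so its Grundy value is 19.
The value of a disjunctive sum is the nim-sum of the parts.
Combined value = 1 XOR 19 = 18.

18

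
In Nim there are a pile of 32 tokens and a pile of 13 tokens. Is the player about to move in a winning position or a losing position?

Winning position

Compute the nim-sum pairwise:
32 ^ 13 = 45
The nim-sum is 45 ≠ 0, so this is an N-position: the player to move can win.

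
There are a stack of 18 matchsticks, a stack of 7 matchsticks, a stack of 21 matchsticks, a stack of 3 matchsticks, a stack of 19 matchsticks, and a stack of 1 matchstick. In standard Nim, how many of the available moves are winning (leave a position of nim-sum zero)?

3

Compute the nim-sum pairwise:
18 ^ 7 = 21
21 ^ 21 = 0
0 ^ 3 = 3
3 ^ 19 = 16
16 ^ 1 = 17
The overall nim-sum is X = 17. A stack of size p has a winning move iff p XOR X < p (reduce it to p XOR X).
  18: 18 XOR 17 = 3 < 18 — winning move (to 3).
  7: 7 XOR 17 = 22 ≥ 7 — no move.
  21: 21 XOR 17 = 4 < 21 — winning move (to 4).
  3: 3 XOR 17 = 18 ≥ 3 — no move.
  19: 19 XOR 17 = 2 < 19 — winning move (to 2).
  1: 1 XOR 17 = 16 ≥ 1 — no move.
That gives 3 winning moves.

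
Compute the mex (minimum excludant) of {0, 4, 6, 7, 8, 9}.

1

0 is in the set but 1 is not, so the mex is 1.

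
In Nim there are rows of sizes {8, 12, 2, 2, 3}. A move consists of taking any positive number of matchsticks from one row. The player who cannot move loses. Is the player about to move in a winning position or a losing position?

Winning position

Write each in binary and XOR column by column:
  1000  (8)
  1100  (12)
  0010  (2)
  0010  (2)
  0011  (3)
  ----
  0111  (7)
The nim-sum is 7 ≠ 0, so this is an N-position: the player to move can win.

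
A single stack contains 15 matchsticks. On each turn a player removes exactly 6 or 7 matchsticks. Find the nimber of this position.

Build the Grundy sequence with g(k) = mex{g(k−s) : s ∈ {6, 7}, s ≤ k}:
k:     0  1  2  3  4  5  6  7  8  9 10 11 12 13 14 15
g(k):  0  0  0  0  0  0  1  1  1  1  1  1  2  0  0  0
So g(15) = 0.

0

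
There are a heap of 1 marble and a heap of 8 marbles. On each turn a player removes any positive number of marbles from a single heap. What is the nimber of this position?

Write each in binary and XOR column by column:
  0001  (1)
  1000  (8)
  ----
  1001  (9)

9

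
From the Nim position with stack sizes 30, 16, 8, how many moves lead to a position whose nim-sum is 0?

Compute the nim-sum pairwise:
30 ⊕ 16 = 14
14 ⊕ 8 = 6
The overall nim-sum is X = 6. A stack of size p has a winning move iff p XOR X < p (reduce it to p XOR X).
  30: 30 XOR 6 = 24 < 30 — winning move (to 24).
  16: 16 XOR 6 = 22 ≥ 16 — no move.
  8: 8 XOR 6 = 14 ≥ 8 — no move.
That gives 1 winning move.

1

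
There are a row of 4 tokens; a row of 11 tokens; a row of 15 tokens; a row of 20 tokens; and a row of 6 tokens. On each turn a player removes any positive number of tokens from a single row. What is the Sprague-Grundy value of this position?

Nim-sum: 4 XOR 11 XOR 15 XOR 20 XOR 6 = 18.

18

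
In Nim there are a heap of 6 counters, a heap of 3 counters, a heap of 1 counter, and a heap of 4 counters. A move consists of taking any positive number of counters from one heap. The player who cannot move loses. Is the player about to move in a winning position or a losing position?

Losing position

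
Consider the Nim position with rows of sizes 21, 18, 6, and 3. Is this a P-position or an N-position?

In binary:
  10101  (21)
  10010  (18)
  00110  (6)
  00011  (3)
  -----
  00010  (2)
The nim-sum is 2 ≠ 0, so this is an N-position: the player to move can win.

N-position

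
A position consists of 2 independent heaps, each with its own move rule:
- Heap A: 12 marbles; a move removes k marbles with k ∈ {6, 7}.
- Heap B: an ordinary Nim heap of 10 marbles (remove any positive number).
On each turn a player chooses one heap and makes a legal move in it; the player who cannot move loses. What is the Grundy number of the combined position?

8

Build the Grundy sequence for heap A with g(k) = mex{g(k−s) : s ∈ {6, 7}, s ≤ k}:
g(0) = mex{} = 0
g(1) = mex{} = 0
g(2) = mex{} = 0
g(3) = mex{} = 0
g(4) = mex{} = 0
g(5) = mex{} = 0
g(6) = mex{0} = 1
g(7) = mex{0} = 1
g(8) = mex{0} = 1
g(9) = mex{0} = 1
g(10) = mex{0} = 1
g(11) = mex{0} = 1
g(12) = mex{0,1} = 2
So g(12) = 2.
Heap B is a plain Nim heap of size 10, so its Grundy value is 10.
The value of a disjunctive sum is the nim-sum of the parts.
Combined value = 2 ⊕ 10 = 8.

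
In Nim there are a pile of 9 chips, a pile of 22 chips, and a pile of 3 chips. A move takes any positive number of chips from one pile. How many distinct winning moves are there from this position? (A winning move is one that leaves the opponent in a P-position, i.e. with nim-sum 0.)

Nim-sum: 9 ^ 22 ^ 3 = 28.
The overall nim-sum is X = 28. A pile of size p has a winning move iff p XOR X < p (reduce it to p XOR X).
  9: 9 XOR 28 = 21 ≥ 9 — no move.
  22: 22 XOR 28 = 10 < 22 — winning move (to 10).
  3: 3 XOR 28 = 31 ≥ 3 — no move.
That gives 1 winning move.

1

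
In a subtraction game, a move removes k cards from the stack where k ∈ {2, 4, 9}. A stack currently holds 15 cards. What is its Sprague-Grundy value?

Build the Grundy sequence with g(k) = mex{g(k−s) : s ∈ {2, 4, 9}, s ≤ k}:
k:     0  1  2  3  4  5  6  7  8  9 10 11 12 13 14 15
g(k):  0  0  1  1  2  2  0  0  1  1  2  2  0  0  1  1
So g(15) = 1.

1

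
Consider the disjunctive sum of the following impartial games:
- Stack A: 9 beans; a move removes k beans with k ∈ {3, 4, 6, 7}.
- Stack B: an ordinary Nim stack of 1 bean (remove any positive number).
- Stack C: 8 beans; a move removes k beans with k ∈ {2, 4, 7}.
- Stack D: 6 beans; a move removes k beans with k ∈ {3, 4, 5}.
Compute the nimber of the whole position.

Build the Grundy sequence for stack A with g(k) = mex{g(k−s) : s ∈ {3, 4, 6, 7}, s ≤ k}:
k:     0  1  2  3  4  5  6  7  8  9
g(k):  0  0  0  1  1  1  2  2  2  3
So g(9) = 3.
Stack B is a plain Nim stack of size 1, so its Grundy value is 1.
For stack C, compute g(0), g(1), … with moves {2, 4, 7}:
g(0) = mex{} = 0
g(1) = mex{} = 0
g(2) = mex{0} = 1
g(3) = mex{0} = 1
g(4) = mex{0,1} = 2
g(5) = mex{0,1} = 2
g(6) = mex{1,2} = 0
g(7) = mex{0,1,2} = 3
g(8) = mex{0,2} = 1
So g(8) = 1.
For stack D, compute g(0), g(1), … with moves {3, 4, 5}:
g(0) = mex{} = 0
g(1) = mex{} = 0
g(2) = mex{} = 0
g(3) = mex{0} = 1
g(4) = mex{0} = 1
g(5) = mex{0} = 1
g(6) = mex{0,1} = 2
So g(6) = 2.
By the Sprague-Grundy theorem, the Grundy value of a sum of independent games is the XOR of the component values.
Combined value = 3 ⊕ 1 ⊕ 1 ⊕ 2 = 1.

1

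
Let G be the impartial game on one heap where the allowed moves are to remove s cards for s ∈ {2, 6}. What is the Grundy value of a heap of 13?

0

Compute g(0), g(1), … for moves {2, 6}:
k:     0  1  2  3  4  5  6  7  8  9 10 11 12 13
g(k):  0  0  1  1  0  0  1  1  0  0  1  1  0  0
So g(13) = 0.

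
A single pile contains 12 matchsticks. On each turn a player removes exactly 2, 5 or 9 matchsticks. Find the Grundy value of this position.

2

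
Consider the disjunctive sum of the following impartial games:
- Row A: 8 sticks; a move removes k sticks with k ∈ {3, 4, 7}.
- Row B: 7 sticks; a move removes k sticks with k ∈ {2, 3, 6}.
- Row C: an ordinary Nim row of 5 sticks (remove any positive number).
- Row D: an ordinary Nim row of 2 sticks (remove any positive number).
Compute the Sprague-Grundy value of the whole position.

4

Build the Grundy sequence for row A with g(k) = mex{g(k−s) : s ∈ {3, 4, 7}, s ≤ k}:
k:     0  1  2  3  4  5  6  7  8
g(k):  0  0  0  1  1  1  2  2  2
So g(8) = 2.
For row B, compute g(0), g(1), … with moves {2, 3, 6}:
k:     0  1  2  3  4  5  6  7
g(k):  0  0  1  1  2  0  3  1
So g(7) = 1.
Row C is a plain Nim row of size 5, so its Grundy value is 5.
Row D is a plain Nim row of size 2, so its Grundy value is 2.
By the Sprague-Grundy theorem, the Grundy value of a sum of independent games is the XOR of the component values.
Combined value = 2 XOR 1 XOR 5 XOR 2 = 4.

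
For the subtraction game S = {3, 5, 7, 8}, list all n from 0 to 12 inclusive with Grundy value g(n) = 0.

Compute g(0), g(1), … for moves {3, 5, 7, 8}:
k:     0  1  2  3  4  5  6  7  8  9 10 11 12
g(k):  0  0  0  1  1  1  2  2  2  3  3  0  0
The P-positions (g = 0) in 0..12 are 0, 1, 2, 11, 12.

0, 1, 2, 11, 12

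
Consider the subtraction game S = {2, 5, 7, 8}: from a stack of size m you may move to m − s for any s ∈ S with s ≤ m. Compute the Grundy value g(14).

Build the Grundy sequence with g(k) = mex{g(k−s) : s ∈ {2, 5, 7, 8}, s ≤ k}:
k:     0  1  2  3  4  5  6  7  8  9 10 11 12 13 14
g(k):  0  0  1  1  0  2  1  3  2  2  0  3  1  0  0
So g(14) = 0.

0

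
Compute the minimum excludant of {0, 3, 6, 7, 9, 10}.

1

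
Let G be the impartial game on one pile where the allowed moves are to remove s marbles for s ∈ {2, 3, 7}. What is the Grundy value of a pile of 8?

Compute g(0), g(1), … for moves {2, 3, 7}:
k:     0  1  2  3  4  5  6  7  8
g(k):  0  0  1  1  2  0  0  1  1
So g(8) = 1.

1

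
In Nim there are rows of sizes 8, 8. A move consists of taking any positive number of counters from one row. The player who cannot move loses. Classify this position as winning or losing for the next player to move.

Compute the nim-sum pairwise:
8 ^ 8 = 0
The nim-sum is 0, so this is a P-position: the player to move is in a losing position under optimal play.

Losing position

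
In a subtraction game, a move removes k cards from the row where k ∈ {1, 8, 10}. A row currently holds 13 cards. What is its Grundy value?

Grundy values for subtraction set {1, 8, 10}:
g(0) = mex{} = 0
g(1) = mex{0} = 1
g(2) = mex{1} = 0
g(3) = mex{0} = 1
g(4) = mex{1} = 0
g(5) = mex{0} = 1
g(6) = mex{1} = 0
g(7) = mex{0} = 1
g(8) = mex{0,1} = 2
g(9) = mex{1,2} = 0
g(10) = mex{0} = 1
g(11) = mex{1} = 0
g(12) = mex{0} = 1
g(13) = mex{1} = 0
So g(13) = 0.

0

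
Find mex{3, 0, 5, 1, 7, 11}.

2

The values 0, 1 are all present; 2 is the first non-negative integer missing from the set.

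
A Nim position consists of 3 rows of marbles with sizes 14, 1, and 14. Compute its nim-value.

1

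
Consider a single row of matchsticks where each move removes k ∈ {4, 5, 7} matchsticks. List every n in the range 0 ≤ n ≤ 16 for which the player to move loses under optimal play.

Compute g(0), g(1), … for moves {4, 5, 7}:
k:     0  1  2  3  4  5  6  7  8  9 10 11 12 13 14 15 16
g(k):  0  0  0  0  1  1  1  1  2  2  2  0  0  0  0  1  1
The P-positions (g = 0) in 0..16 are 0, 1, 2, 3, 11, 12, 13, 14.

0, 1, 2, 3, 11, 12, 13, 14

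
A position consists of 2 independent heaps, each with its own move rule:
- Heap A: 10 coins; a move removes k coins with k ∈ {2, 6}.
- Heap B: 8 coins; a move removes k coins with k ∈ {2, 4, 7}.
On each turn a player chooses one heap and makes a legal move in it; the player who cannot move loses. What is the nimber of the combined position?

0

Build the Grundy sequence for heap A with g(k) = mex{g(k−s) : s ∈ {2, 6}, s ≤ k}:
k:     0  1  2  3  4  5  6  7  8  9 10
g(k):  0  0  1  1  0  0  1  1  0  0  1
So g(10) = 1.
For heap B, compute g(0), g(1), … with moves {2, 4, 7}:
k:     0  1  2  3  4  5  6  7  8
g(k):  0  0  1  1  2  2  0  3  1
So g(8) = 1.
By the Sprague-Grundy theorem, the Grundy value of a sum of independent games is the XOR of the component values.
Combined value = 1 ⊕ 1 = 0.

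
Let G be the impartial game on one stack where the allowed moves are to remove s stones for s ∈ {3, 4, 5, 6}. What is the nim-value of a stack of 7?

Compute g(0), g(1), … for moves {3, 4, 5, 6}:
g(0) = mex{} = 0
g(1) = mex{} = 0
g(2) = mex{} = 0
g(3) = mex{0} = 1
g(4) = mex{0} = 1
g(5) = mex{0} = 1
g(6) = mex{0,1} = 2
g(7) = mex{0,1} = 2
So g(7) = 2.

2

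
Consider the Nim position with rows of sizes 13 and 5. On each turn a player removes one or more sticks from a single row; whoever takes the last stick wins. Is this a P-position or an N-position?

N-position

Nim-sum: 13 XOR 5 = 8.
The nim-sum is 8 ≠ 0, so this is an N-position: the player to move can win.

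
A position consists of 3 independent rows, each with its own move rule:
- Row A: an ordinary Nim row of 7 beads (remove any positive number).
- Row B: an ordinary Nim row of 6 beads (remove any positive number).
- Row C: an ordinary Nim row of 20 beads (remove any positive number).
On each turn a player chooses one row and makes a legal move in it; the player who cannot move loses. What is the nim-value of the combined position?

Row A is a plain Nim row of size 7, so its Grundy value is 7.
Row B is a plain Nim row of size 6, so its Grundy value is 6.
Row C is a plain Nim row of size 20, so its Grundy value is 20.
By the Sprague-Grundy theorem, the Grundy value of a sum of independent games is the XOR of the component values.
Combined value = 7 ⊕ 6 ⊕ 20 = 21.

21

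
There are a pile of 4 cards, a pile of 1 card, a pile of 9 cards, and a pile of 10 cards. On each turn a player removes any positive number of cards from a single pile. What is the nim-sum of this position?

6

Nim-sum: 4 ^ 1 ^ 9 ^ 10 = 6.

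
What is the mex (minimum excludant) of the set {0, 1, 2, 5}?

3

The values 0, 1, 2 are all present; 3 is the first non-negative integer missing from the set.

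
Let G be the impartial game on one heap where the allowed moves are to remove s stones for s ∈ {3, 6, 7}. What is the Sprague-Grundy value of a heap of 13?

1

Build the Grundy sequence with g(k) = mex{g(k−s) : s ∈ {3, 6, 7}, s ≤ k}:
k:     0  1  2  3  4  5  6  7  8  9 10 11 12 13
g(k):  0  0  0  1  1  1  2  2  2  3  0  0  0  1
So g(13) = 1.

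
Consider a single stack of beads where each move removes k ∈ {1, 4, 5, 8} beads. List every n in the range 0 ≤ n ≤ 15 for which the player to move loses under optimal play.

0, 2, 9, 11

Compute g(0), g(1), … for moves {1, 4, 5, 8}:
k:     0  1  2  3  4  5  6  7  8  9 10 11 12 13 14 15
g(k):  0  1  0  1  2  3  2  3  4  0  1  0  1  2  3  2
The P-positions (g = 0) in 0..15 are 0, 2, 9, 11.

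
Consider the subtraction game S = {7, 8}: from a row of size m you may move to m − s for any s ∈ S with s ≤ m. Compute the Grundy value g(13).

Grundy values for subtraction set {7, 8}:
k:     0  1  2  3  4  5  6  7  8  9 10 11 12 13
g(k):  0  0  0  0  0  0  0  1  1  1  1  1  1  1
So g(13) = 1.

1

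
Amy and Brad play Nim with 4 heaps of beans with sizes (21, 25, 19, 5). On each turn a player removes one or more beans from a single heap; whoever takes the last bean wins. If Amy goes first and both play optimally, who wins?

Amy wins

Bitwise XOR of the heap sizes:
  10101  (21)
  11001  (25)
  10011  (19)
  00101  (5)
  -----
  11010  (26)
The nim-sum is 26 ≠ 0, so this is an N-position: the player to move can win; Amy has a winning move.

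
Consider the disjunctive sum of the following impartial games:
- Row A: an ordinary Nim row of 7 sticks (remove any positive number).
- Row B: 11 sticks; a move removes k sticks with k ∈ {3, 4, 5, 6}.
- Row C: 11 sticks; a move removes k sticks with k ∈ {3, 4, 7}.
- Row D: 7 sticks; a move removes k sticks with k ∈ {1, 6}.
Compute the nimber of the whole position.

7

Row A is a plain Nim row of size 7, so its Grundy value is 7.
Grundy values for row B (subtraction set {3, 4, 5, 6}):
k:     0  1  2  3  4  5  6  7  8  9 10 11
g(k):  0  0  0  1  1  1  2  2  2  0  0  0
So g(11) = 0.
For row C, compute g(0), g(1), … with moves {3, 4, 7}:
g(0) = mex{} = 0
g(1) = mex{} = 0
g(2) = mex{} = 0
g(3) = mex{0} = 1
g(4) = mex{0} = 1
g(5) = mex{0} = 1
g(6) = mex{0,1} = 2
g(7) = mex{0,1} = 2
g(8) = mex{0,1} = 2
g(9) = mex{0,1,2} = 3
g(10) = mex{1,2} = 0
g(11) = mex{1,2} = 0
So g(11) = 0.
Grundy values for row D (subtraction set {1, 6}):
g(0) = mex{} = 0
g(1) = mex{0} = 1
g(2) = mex{1} = 0
g(3) = mex{0} = 1
g(4) = mex{1} = 0
g(5) = mex{0} = 1
g(6) = mex{0,1} = 2
g(7) = mex{1,2} = 0
So g(7) = 0.
The value of a disjunctive sum is the nim-sum of the parts.
Combined value = 7 ⊕ 0 ⊕ 0 ⊕ 0 = 7.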